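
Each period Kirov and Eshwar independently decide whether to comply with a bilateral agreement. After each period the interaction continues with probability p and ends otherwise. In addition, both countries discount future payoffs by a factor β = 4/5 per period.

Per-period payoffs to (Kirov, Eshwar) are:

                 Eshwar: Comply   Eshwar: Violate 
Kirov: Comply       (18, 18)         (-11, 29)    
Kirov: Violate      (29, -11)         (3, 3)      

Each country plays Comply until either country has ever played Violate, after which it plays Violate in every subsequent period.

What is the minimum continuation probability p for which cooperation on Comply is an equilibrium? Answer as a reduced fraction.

Expected continuation weight on next period's payoff is β·p = 4/5·p, which plays the role of the discount factor.
Cooperation requires 4/5·p ≥ (29−18)/(29−3) = 11/26, hence p ≥ 55/104.

55/104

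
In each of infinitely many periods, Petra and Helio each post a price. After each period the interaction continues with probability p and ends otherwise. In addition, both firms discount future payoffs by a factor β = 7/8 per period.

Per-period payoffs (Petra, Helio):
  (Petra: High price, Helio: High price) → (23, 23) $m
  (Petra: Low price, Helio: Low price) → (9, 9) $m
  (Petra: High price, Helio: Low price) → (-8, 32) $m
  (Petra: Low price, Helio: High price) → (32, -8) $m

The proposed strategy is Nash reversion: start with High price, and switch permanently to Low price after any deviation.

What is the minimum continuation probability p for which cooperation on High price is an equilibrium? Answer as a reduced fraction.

72/161

With continuation probability p and discount β, the effective per-period discount factor is βp.
Grim-trigger IC: βp ≥ (32−23)/(32−9) = 9/23.
So p ≥ (9/23)/(7/8) = 72/161.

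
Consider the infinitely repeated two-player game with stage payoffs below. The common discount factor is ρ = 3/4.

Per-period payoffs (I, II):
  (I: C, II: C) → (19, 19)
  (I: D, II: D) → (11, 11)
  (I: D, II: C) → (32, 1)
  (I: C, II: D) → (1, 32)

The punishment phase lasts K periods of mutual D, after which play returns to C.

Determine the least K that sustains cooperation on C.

3

IC: ρ(1−ρ^K)/(1−ρ) ≥ (32−19)/(19−11) = 13/8.
With ρ = 3/4: need 1 − ρ^K ≥ 13/8·(1−3/4)/(3/4), i.e. ρ^K ≤ 0.4583.
Since (3/4)^2 = 0.5625 and (3/4)^3 = 0.4219, the smallest such K is 3.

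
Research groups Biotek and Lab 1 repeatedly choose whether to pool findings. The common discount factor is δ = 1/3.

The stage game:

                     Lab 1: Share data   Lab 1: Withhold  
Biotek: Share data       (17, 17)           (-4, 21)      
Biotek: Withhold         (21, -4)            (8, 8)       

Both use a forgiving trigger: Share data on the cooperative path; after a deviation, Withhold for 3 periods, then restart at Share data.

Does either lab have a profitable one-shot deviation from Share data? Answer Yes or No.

A one-shot deviation gives 21 now, then 8 for 3 periods, then back to 17.
Gain from deviating: (21−17) today; loss: (17−8) in each of the next 3 periods.
No-deviation condition: (17−8)(δ+…+δ^3) ≥ 21−17, i.e. δ+…+δ^3 ≥ 4/9.
At δ = 1/3: δ+…+δ^3 = 0.4815 ≥ 0.4444.
So cooperation is sustainable.

No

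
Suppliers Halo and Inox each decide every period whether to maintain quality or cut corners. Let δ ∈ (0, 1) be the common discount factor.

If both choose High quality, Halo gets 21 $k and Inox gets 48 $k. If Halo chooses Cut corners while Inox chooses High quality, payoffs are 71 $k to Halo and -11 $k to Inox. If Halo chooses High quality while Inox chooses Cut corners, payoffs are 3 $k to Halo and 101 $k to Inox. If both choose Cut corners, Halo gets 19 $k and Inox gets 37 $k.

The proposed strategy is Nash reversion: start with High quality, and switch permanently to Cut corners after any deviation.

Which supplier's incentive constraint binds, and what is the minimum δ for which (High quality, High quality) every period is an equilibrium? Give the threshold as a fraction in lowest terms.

Halo's threshold: (71−21)/(71−19) = 25/26.
Inox's threshold: (101−48)/(101−37) = 53/64.
25/26 > 53/64, so Halo binds and δ* = 25/26.

Halo; δ ≥ 25/26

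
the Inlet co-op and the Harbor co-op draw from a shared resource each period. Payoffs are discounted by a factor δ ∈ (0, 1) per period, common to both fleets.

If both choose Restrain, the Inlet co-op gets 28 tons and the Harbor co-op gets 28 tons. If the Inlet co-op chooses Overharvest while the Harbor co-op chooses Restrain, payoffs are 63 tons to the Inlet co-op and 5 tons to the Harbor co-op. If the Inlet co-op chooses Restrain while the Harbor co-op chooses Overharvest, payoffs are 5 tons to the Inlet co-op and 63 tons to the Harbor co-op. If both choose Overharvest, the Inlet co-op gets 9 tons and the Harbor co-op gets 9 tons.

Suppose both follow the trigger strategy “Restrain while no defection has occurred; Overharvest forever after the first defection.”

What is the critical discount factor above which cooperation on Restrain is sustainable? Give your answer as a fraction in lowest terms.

35/54

One-period gain from deviating is 63 − 28 = 35. The loss is 28 − 9 = 19 in every subsequent period, with present value 19·δ/(1−δ).
Deviation is unprofitable when 19·δ/(1−δ) ≥ 35, i.e. δ/(1−δ) ≥ 35/19.
Equivalently δ ≥ 35/(35+19) = 35/54.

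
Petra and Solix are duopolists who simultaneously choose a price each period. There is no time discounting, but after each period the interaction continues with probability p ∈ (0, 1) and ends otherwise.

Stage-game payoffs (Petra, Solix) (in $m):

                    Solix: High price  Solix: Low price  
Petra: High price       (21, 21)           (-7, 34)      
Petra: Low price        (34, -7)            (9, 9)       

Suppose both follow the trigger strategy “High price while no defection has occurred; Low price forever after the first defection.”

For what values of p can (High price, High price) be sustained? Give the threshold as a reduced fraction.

Expected cooperation value is 21 + p·21 + p²·21 + … = 21/(1−p); deviation gives 34 + p·9/(1−p).
21 ≥ 34(1−p) + 9p ⇒ 25p ≥ 13 ⇒ p ≥ 13/25.

13/25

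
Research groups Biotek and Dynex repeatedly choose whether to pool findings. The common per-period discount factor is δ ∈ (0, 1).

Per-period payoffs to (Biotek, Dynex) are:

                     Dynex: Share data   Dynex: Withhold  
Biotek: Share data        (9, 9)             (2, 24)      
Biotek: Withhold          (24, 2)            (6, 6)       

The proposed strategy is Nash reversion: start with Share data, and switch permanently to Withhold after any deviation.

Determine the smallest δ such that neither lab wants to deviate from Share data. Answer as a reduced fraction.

5/6

9/(1−δ) ≥ 24 + 6δ/(1−δ)
9 ≥ 24 − 18δ
δ ≥ 15/18 = 5/6.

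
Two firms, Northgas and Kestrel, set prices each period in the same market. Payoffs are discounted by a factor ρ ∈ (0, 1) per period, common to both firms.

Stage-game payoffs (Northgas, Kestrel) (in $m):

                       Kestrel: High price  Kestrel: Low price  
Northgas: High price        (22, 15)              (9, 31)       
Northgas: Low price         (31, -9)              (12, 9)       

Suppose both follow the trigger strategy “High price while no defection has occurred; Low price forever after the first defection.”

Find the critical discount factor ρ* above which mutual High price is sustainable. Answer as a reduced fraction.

8/11

Northgas's threshold: (31−22)/(31−12) = 9/19.
Kestrel's threshold: (31−15)/(31−9) = 8/11.
9/19 < 8/11, so Kestrel binds and ρ* = 8/11.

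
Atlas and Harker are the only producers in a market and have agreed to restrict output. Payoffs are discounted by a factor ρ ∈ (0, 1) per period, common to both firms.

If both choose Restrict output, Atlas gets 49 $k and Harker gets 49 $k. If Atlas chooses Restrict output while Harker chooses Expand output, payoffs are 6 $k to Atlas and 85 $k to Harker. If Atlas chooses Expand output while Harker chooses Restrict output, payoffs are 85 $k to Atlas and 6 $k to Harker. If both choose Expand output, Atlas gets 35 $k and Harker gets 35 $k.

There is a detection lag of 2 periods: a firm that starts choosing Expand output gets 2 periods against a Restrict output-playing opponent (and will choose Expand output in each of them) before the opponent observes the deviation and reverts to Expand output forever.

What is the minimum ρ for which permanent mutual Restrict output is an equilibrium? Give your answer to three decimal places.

0.849

Deviating for the 2 undetected periods gains 85−49 = 36 per period over cooperation, then loses 49−35 = 14 per period forever once punishment starts.
Gain: 36(1 + ρ + … + ρ^1); loss: 14·ρ^2/(1−ρ).
No profitable deviation ⇔ 36(1−ρ^2) ≤ 14·ρ^2, i.e. ρ^2 ≥ 36/(36+14) = 18/25.
Hence ρ ≥ (18/25)^(1/2) ≈ 0.849.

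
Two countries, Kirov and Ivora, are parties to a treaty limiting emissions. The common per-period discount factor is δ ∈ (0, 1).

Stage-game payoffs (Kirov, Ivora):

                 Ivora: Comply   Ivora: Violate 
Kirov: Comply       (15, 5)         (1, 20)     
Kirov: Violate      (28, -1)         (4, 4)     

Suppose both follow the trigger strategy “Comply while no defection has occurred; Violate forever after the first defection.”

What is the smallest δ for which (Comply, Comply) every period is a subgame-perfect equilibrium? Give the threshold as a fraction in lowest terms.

For Kirov: deviation gain 28−15 = 13, per-period punishment loss 15−4 = 11. IC gives δ ≥ 13/24.
For Ivora: gain 15, loss 1 per period, so δ ≥ 15/16.
The tighter constraint is Ivora's, so cooperation needs δ ≥ 15/16.

15/16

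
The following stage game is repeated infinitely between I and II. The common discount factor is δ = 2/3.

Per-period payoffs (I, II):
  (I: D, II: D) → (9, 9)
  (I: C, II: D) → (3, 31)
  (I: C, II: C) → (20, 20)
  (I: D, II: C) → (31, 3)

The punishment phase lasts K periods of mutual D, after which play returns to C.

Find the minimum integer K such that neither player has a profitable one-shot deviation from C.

2

No profitable deviation requires (20−9)(δ+…+δ^K) ≥ 31−20, i.e. δ+…+δ^K ≥ 1 ≈ 1.0000.
With δ = 2/3, the partial sums are K=1: 0.6667, K=2: 1.1111.
K = 2 is the first length at which the sum reaches 1.0000.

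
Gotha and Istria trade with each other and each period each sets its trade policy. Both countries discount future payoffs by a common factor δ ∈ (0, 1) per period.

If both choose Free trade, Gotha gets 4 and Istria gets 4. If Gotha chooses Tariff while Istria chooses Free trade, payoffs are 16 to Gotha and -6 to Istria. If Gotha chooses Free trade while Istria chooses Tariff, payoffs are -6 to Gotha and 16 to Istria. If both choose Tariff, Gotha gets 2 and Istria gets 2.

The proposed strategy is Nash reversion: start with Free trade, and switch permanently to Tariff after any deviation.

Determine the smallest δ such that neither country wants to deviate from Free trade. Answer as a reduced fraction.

6/7

Cooperation forever yields 4 each period: 4/(1−δ).
Deviating yields 16 once, then 2 forever: 16 + 2δ/(1−δ).
No profitable deviation requires 4/(1−δ) ≥ 16 + 2δ/(1−δ).
Multiplying by (1−δ): 4 ≥ 16(1−δ) + 2δ = 16 − 14δ.
So 14δ ≥ 12, i.e. δ ≥ 12/14 = 6/7.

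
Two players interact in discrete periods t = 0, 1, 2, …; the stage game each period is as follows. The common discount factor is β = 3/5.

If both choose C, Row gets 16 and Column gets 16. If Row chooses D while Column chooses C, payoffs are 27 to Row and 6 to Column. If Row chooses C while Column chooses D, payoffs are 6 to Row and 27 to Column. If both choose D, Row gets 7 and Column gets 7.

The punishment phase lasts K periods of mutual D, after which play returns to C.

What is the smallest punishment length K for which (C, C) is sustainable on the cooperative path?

4

IC: β(1−β^K)/(1−β) ≥ (27−16)/(16−7) = 11/9.
With β = 3/5: need 1 − β^K ≥ 11/9·(1−3/5)/(3/5), i.e. β^K ≤ 0.1852.
Since (3/5)^3 = 0.2160 and (3/5)^4 = 0.1296, the smallest such K is 4.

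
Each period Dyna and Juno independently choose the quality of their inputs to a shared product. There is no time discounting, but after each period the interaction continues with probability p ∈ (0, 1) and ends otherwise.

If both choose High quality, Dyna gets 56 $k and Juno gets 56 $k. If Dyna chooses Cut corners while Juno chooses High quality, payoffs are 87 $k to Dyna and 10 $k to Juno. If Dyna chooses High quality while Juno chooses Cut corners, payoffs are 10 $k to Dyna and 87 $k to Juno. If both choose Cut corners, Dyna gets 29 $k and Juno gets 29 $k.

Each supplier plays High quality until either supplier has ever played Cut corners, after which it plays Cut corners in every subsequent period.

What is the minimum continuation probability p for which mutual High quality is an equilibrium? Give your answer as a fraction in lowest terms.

Expected cooperation value is 56 + p·56 + p²·56 + … = 56/(1−p); deviation gives 87 + p·29/(1−p).
56 ≥ 87(1−p) + 29p ⇒ 58p ≥ 31 ⇒ p ≥ 31/58.

31/58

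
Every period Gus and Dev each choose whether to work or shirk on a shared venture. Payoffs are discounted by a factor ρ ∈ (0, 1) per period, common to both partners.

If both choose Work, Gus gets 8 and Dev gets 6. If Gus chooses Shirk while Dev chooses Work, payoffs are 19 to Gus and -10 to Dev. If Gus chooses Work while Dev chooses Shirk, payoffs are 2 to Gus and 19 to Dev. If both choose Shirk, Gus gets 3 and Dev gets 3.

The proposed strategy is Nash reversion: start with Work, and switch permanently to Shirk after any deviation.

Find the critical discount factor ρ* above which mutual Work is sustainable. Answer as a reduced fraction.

13/16

For Gus: deviation gain 19−8 = 11, per-period punishment loss 8−3 = 5. IC gives ρ ≥ 11/16.
For Dev: gain 13, loss 3 per period, so ρ ≥ 13/16.
The tighter constraint is Dev's, so cooperation needs ρ ≥ 13/16.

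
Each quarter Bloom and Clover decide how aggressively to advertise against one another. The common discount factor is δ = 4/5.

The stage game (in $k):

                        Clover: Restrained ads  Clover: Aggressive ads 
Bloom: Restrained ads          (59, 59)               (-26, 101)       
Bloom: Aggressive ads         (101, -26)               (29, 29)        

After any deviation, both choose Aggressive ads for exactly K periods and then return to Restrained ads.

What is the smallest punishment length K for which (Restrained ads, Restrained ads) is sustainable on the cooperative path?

Need Σ_{k=1}^{K} δ^k ≥ (101−59)/(59−29) = 1.4000 at δ = 4/5.
At K = 1 the sum is 0.8000 < 1.4000; at K = 2 it is 1.4400 ≥ 1.4000.
So the minimum punishment length is K = 2.

2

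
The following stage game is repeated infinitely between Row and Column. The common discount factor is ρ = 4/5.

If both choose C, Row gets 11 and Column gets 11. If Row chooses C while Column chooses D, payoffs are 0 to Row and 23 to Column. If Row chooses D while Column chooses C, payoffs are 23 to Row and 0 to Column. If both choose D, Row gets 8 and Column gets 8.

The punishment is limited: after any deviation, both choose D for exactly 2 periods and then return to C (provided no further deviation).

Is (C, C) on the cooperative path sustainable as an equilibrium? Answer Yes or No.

Comparing payoff streams over the 3 periods until play realigns: cooperate → 11(1+ρ+…+ρ^2); deviate → 23 + 8(ρ+…+ρ^2).
Cooperation is sustained iff (11−8)(ρ+…+ρ^2) ≥ 23−11.
ρ+…+ρ^2 = 4/5·(1−(4/5)^2)/(1−4/5) = 1.4400, and (23−11)/(11−8) = 4.0000.
1.4400 < 4.0000, so cooperation is not sustainable.

No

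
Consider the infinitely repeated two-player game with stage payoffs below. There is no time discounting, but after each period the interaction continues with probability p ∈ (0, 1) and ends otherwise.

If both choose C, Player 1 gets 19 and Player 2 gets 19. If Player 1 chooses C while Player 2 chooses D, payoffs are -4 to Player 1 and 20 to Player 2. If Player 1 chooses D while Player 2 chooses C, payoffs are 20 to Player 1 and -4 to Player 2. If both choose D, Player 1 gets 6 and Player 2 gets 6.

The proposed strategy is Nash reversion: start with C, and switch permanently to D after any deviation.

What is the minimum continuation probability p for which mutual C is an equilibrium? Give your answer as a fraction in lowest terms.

Expected cooperation value is 19 + p·19 + p²·19 + … = 19/(1−p); deviation gives 20 + p·6/(1−p).
19 ≥ 20(1−p) + 6p ⇒ 14p ≥ 1 ⇒ p ≥ 1/14.

1/14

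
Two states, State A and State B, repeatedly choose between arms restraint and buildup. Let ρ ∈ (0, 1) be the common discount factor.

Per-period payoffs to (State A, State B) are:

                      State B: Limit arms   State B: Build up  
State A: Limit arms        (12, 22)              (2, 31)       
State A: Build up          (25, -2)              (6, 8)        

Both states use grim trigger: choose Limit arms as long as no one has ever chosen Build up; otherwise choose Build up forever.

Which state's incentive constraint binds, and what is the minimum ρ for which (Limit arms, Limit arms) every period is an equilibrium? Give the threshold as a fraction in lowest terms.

State A's threshold: (25−12)/(25−6) = 13/19.
State B's threshold: (31−22)/(31−8) = 9/23.
13/19 > 9/23, so State A binds and ρ* = 13/19.

State A; ρ ≥ 13/19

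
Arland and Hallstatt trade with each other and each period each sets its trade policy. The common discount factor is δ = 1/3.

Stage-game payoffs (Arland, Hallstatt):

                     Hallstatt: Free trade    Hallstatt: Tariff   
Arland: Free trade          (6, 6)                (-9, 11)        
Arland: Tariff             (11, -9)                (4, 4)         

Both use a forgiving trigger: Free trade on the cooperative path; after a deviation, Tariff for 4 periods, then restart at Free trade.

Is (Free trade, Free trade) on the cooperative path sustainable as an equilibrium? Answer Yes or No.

A one-shot deviation gives 11 now, then 4 for 4 periods, then back to 6.
Gain from deviating: (11−6) today; loss: (6−4) in each of the next 4 periods.
No-deviation condition: (6−4)(δ+…+δ^4) ≥ 11−6, i.e. δ+…+δ^4 ≥ 5/2.
At δ = 1/3: δ+…+δ^4 = 0.4938 < 2.5000.
So cooperation is not sustainable.

No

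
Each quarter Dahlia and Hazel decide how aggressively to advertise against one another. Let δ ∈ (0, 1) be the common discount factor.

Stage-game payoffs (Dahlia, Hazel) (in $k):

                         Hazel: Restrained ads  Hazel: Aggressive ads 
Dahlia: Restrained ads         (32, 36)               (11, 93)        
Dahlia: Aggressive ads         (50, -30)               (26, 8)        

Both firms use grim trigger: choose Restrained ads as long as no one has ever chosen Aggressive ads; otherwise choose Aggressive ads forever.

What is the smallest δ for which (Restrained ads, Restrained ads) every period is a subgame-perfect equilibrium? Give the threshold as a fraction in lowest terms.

3/4

For Dahlia: deviation gain 50−32 = 18, per-period punishment loss 32−26 = 6. IC gives δ ≥ 18/24 = 3/4.
For Hazel: gain 57, loss 28 per period, so δ ≥ 57/85.
The tighter constraint is Dahlia's, so cooperation needs δ ≥ 3/4.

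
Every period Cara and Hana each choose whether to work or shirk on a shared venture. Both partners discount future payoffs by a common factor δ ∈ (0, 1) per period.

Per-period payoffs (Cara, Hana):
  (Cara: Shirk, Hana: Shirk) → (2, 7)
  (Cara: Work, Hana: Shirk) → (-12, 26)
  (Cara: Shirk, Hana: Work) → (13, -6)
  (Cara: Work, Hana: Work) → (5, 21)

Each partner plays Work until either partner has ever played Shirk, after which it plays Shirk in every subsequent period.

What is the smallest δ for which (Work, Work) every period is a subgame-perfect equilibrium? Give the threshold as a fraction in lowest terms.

Cara's threshold: (13−5)/(13−2) = 8/11.
Hana's threshold: (26−21)/(26−7) = 5/19.
8/11 > 5/19, so Cara binds and δ* = 8/11.

8/11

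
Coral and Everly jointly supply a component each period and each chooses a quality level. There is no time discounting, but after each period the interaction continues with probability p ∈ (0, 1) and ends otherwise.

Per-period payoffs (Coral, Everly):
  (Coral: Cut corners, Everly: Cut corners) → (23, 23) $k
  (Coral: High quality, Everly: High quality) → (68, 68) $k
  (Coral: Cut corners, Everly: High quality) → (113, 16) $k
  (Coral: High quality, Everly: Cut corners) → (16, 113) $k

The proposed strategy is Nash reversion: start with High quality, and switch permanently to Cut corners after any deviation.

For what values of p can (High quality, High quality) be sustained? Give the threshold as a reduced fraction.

1/2

Expected cooperation value is 68 + p·68 + p²·68 + … = 68/(1−p); deviation gives 113 + p·23/(1−p).
68 ≥ 113(1−p) + 23p ⇒ 90p ≥ 45 ⇒ p ≥ 45/90 = 1/2.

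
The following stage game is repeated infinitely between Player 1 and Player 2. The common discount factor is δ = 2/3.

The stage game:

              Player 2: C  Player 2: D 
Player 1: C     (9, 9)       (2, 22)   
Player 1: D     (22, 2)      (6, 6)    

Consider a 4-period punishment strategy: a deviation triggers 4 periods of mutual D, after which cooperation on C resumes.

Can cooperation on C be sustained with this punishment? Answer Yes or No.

No

IC: δ+…+δ^4 ≥ (22−9)/(9−6) = 13/3.
At δ = 2/3: partial sum = 1.6049 < 4.3333. Cooperation not sustainable.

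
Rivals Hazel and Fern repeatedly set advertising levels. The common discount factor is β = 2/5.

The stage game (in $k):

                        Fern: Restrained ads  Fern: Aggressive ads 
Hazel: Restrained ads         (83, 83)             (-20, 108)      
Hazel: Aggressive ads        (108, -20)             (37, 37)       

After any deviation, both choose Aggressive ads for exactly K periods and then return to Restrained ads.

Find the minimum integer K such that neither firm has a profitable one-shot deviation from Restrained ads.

2

Need Σ_{k=1}^{K} β^k ≥ (108−83)/(83−37) = 0.5435 at β = 2/5.
At K = 1 the sum is 0.4000 < 0.5435; at K = 2 it is 0.5600 ≥ 0.5435.
So the minimum punishment length is K = 2.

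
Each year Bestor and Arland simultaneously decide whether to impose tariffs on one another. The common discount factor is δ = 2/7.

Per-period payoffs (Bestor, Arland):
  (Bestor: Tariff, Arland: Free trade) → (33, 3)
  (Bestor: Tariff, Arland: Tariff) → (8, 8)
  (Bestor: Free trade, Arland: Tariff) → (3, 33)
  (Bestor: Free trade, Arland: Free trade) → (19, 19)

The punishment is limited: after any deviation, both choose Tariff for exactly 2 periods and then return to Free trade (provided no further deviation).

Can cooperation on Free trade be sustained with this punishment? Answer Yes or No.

No

A one-shot deviation gives 33 now, then 8 for 2 periods, then back to 19.
Gain from deviating: (33−19) today; loss: (19−8) in each of the next 2 periods.
No-deviation condition: (19−8)(δ+…+δ^2) ≥ 33−19, i.e. δ+…+δ^2 ≥ 14/11.
At δ = 2/7: δ+…+δ^2 = 0.3673 < 1.2727.
So cooperation is not sustainable.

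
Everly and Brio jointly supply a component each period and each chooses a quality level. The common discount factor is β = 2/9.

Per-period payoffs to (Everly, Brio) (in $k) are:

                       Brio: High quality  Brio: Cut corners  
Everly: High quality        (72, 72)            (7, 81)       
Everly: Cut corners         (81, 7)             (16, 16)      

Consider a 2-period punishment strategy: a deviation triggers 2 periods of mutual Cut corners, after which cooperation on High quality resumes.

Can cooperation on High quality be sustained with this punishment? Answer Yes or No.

IC: β+…+β^2 ≥ (81−72)/(72−16) = 9/56.
At β = 2/9: partial sum = 0.2716 ≥ 0.1607. Cooperation sustainable.

Yes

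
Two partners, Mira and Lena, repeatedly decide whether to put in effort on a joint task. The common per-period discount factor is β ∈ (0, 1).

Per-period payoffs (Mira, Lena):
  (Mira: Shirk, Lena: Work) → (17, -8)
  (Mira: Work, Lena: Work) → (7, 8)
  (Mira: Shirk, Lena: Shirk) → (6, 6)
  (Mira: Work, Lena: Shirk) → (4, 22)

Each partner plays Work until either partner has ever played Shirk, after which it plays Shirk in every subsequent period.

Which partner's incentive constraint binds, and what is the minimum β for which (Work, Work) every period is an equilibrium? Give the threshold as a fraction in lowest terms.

Mira's threshold: (17−7)/(17−6) = 10/11.
Lena's threshold: (22−8)/(22−6) = 7/8.
10/11 > 7/8, so Mira binds and β* = 10/11.

Mira; β ≥ 10/11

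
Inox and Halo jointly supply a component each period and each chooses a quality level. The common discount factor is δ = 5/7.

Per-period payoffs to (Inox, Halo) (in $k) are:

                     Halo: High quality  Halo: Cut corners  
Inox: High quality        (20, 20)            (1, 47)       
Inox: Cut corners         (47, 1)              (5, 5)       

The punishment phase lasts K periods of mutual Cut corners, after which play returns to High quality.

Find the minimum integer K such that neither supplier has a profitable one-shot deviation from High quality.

4

Need Σ_{k=1}^{K} δ^k ≥ (47−20)/(20−5) = 1.8000 at δ = 5/7.
At K = 3 the sum is 1.5889 < 1.8000; at K = 4 it is 1.8492 ≥ 1.8000.
So the minimum punishment length is K = 4.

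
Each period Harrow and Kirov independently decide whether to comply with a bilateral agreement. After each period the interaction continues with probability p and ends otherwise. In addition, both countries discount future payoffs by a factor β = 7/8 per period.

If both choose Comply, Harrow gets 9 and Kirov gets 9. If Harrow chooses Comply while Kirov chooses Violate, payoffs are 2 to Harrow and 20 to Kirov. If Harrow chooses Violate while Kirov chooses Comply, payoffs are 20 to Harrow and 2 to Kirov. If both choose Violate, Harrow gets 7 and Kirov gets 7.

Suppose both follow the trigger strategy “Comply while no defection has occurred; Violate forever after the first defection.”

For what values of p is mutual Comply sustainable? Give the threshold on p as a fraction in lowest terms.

Expected continuation weight on next period's payoff is β·p = 7/8·p, which plays the role of the discount factor.
Cooperation requires 7/8·p ≥ (20−9)/(20−7) = 11/13, hence p ≥ 88/91.

88/91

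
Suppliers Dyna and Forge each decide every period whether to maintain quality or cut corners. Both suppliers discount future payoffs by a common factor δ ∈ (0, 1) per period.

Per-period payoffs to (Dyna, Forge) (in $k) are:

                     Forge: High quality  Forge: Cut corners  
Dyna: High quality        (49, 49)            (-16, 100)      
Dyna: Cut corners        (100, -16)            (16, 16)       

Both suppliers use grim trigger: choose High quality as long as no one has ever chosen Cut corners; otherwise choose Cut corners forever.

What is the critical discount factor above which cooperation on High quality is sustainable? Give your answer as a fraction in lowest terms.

Under grim trigger the critical discount factor is (T−C)/(T−P) with T = 100, C = 49, P = 16.
δ* = (100−49)/(100−16) = 51/84 = 17/28.

17/28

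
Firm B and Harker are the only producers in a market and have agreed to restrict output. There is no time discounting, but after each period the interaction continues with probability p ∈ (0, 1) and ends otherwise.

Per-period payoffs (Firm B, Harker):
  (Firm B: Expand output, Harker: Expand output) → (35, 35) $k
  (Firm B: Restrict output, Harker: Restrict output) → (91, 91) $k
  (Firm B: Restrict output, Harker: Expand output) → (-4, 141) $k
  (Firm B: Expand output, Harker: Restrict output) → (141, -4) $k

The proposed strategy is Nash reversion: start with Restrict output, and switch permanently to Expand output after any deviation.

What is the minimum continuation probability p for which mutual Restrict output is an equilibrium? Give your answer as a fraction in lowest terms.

Expected cooperation value is 91 + p·91 + p²·91 + … = 91/(1−p); deviation gives 141 + p·35/(1−p).
91 ≥ 141(1−p) + 35p ⇒ 106p ≥ 50 ⇒ p ≥ 50/106 = 25/53.

25/53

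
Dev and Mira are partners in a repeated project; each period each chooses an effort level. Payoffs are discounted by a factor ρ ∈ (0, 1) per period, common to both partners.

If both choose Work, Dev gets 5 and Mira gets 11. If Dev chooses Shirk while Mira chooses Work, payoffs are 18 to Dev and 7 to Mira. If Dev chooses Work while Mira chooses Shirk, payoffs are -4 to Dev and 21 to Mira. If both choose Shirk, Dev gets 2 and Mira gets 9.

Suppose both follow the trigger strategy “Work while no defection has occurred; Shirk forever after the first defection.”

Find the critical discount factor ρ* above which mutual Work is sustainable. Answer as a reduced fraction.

Dev: cooperation gives 5 each period; deviation gives 18 once then 2 forever.
  5/(1−ρ) ≥ 18 + 2ρ/(1−ρ) ⇒ ρ ≥ 13/16.
Mira: cooperation gives 11 each period; deviation gives 21 once then 9 forever.
  ρ ≥ 10/12 = 5/6.
Both must hold, so the binding constraint is Mira's: ρ ≥ 5/6.

5/6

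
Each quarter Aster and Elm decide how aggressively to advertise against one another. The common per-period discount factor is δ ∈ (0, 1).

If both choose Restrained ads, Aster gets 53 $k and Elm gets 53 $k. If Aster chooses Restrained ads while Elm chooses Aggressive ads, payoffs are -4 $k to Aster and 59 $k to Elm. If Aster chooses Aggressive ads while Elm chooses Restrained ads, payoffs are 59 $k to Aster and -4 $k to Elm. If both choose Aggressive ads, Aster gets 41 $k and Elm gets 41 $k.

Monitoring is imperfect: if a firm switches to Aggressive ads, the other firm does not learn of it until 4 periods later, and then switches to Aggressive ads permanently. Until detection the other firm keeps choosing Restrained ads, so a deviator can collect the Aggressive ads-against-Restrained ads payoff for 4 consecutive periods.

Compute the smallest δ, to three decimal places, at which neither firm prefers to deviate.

The best deviation is to choose Aggressive ads for all 4 undetected periods, earning 59 each, then 41 forever once detected.
Deviation value: 59(1−δ^4)/(1−δ) + 41δ^4/(1−δ); cooperation value: 53/(1−δ).
IC: 53 ≥ 59(1−δ^4) + 41δ^4 = 59 − 18δ^4.
So δ^4 ≥ 6/18 = 1/3, giving δ ≥ (1/3)^(1/4) ≈ 0.760.

0.760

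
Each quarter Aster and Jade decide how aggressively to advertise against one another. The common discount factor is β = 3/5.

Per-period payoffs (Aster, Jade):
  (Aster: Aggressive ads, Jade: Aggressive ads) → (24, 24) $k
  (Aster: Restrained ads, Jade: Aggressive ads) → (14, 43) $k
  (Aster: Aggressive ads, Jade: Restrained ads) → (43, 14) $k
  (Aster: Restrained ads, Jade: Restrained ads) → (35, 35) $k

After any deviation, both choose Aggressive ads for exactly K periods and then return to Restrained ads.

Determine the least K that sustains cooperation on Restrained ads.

IC: β(1−β^K)/(1−β) ≥ (43−35)/(35−24) = 8/11.
With β = 3/5: need 1 − β^K ≥ 8/11·(1−3/5)/(3/5), i.e. β^K ≤ 0.5152.
Since (3/5)^1 = 0.6000 and (3/5)^2 = 0.3600, the smallest such K is 2.

2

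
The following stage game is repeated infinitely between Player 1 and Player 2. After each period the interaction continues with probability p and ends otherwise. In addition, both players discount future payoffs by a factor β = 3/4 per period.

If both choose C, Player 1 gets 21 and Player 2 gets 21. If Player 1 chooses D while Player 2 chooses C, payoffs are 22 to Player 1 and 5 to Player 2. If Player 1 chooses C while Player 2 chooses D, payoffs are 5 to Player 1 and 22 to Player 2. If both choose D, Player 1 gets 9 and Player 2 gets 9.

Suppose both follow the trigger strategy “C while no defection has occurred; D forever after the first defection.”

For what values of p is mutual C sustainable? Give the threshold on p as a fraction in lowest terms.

With continuation probability p and discount β, the effective per-period discount factor is βp.
Grim-trigger IC: βp ≥ (22−21)/(22−9) = 1/13.
So p ≥ (1/13)/(3/4) = 4/39.

4/39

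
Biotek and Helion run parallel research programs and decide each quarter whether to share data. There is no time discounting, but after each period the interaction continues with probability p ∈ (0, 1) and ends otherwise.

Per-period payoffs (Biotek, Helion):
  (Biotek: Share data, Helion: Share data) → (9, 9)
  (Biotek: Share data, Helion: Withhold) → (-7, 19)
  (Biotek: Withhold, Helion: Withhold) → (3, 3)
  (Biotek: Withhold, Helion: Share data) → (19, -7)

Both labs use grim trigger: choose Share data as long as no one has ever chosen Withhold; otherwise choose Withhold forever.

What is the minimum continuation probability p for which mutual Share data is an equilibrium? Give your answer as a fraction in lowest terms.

With no time discounting, the continuation probability p plays the role of the discount factor.
Grim-trigger IC: 9/(1−p) ≥ 19 + 3p/(1−p) ⇒ p ≥ (19−9)/(19−3) = 5/8.

5/8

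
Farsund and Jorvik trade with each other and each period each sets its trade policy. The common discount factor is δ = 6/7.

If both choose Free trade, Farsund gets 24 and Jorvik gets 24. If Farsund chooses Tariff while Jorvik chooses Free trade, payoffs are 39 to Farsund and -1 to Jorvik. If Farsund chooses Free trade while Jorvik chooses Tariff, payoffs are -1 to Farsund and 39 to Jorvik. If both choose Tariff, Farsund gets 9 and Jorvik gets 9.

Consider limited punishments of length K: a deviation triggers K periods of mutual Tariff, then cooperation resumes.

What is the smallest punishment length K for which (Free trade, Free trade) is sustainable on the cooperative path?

IC: δ(1−δ^K)/(1−δ) ≥ (39−24)/(24−9) = 1.
With δ = 6/7: need 1 − δ^K ≥ 1·(1−6/7)/(6/7), i.e. δ^K ≤ 0.8333.
Since (6/7)^1 = 0.8571 and (6/7)^2 = 0.7347, the smallest such K is 2.

2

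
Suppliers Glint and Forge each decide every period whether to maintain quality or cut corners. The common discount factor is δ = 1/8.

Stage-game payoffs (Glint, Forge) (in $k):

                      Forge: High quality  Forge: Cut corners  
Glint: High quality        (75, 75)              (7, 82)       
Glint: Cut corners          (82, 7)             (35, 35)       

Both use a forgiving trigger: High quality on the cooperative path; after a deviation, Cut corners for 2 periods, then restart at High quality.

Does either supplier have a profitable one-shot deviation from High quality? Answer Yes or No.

A one-shot deviation gives 82 now, then 35 for 2 periods, then back to 75.
Gain from deviating: (82−75) today; loss: (75−35) in each of the next 2 periods.
No-deviation condition: (75−35)(δ+…+δ^2) ≥ 82−75, i.e. δ+…+δ^2 ≥ 7/40.
At δ = 1/8: δ+…+δ^2 = 0.1406 < 0.1750.
So cooperation is not sustainable.

Yes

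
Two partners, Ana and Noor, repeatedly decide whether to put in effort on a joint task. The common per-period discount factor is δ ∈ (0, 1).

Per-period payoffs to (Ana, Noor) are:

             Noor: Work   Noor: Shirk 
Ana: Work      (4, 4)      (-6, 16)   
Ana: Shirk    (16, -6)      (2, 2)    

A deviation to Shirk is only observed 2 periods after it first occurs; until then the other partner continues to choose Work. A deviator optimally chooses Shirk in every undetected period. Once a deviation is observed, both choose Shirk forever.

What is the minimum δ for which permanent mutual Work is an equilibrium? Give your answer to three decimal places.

A deviator earns 16 for 2 periods, then 2 forever; cooperating earns 4 forever. Multiplying the IC by (1−δ):
4 ≥ 16(1−δ^2) + 2δ^2, so 14·δ^2 ≥ 12 and δ^2 ≥ 6/7.
δ ≥ (6/7)^(1/2) ≈ 0.926.

0.926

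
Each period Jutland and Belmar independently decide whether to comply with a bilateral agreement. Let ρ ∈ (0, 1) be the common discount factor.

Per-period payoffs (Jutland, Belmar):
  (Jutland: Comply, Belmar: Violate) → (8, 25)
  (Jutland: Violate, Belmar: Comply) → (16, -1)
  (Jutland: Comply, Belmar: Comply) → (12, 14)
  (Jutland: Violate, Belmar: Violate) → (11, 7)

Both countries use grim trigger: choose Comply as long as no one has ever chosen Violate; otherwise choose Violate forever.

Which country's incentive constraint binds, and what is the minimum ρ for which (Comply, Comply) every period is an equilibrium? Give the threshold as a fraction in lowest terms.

Jutland; ρ ≥ 4/5

Jutland: cooperation gives 12 each period; deviation gives 16 once then 11 forever.
  12/(1−ρ) ≥ 16 + 11ρ/(1−ρ) ⇒ ρ ≥ 4/5.
Belmar: cooperation gives 14 each period; deviation gives 25 once then 7 forever.
  ρ ≥ 11/18.
Both must hold, so the binding constraint is Jutland's: ρ ≥ 4/5.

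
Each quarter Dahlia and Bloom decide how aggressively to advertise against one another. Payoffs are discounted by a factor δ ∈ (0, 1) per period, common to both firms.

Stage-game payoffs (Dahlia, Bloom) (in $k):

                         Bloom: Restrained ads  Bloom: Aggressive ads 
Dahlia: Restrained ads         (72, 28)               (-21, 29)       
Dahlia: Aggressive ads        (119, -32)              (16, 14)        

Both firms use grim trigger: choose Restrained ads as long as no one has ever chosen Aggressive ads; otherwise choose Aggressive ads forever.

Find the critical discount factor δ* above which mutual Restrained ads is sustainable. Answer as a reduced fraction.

For Dahlia: deviation gain 119−72 = 47, per-period punishment loss 72−16 = 56. IC gives δ ≥ 47/103.
For Bloom: gain 1, loss 14 per period, so δ ≥ 1/15.
The tighter constraint is Dahlia's, so cooperation needs δ ≥ 47/103.

47/103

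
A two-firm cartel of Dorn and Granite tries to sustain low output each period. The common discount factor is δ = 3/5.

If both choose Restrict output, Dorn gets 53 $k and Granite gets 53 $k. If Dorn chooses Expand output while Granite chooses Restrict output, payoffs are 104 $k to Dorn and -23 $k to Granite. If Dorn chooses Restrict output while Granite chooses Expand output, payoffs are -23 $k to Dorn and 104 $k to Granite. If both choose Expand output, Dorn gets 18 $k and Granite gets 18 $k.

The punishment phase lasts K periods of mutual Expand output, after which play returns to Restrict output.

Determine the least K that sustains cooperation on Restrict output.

7

Need Σ_{k=1}^{K} δ^k ≥ (104−53)/(53−18) = 1.4571 at δ = 3/5.
At K = 6 the sum is 1.4300 < 1.4571; at K = 7 it is 1.4580 ≥ 1.4571.
So the minimum punishment length is K = 7.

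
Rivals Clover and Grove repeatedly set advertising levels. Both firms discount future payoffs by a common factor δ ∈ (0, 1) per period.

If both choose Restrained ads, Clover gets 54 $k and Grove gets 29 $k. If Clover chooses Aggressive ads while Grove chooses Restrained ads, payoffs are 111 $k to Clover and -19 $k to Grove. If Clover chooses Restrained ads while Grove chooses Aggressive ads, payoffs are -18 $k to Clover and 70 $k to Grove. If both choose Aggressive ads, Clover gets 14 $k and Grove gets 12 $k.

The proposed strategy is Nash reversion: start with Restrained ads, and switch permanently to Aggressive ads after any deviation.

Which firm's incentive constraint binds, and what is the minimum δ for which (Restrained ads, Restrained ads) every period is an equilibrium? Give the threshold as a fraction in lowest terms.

For Clover: deviation gain 111−54 = 57, per-period punishment loss 54−14 = 40. IC gives δ ≥ 57/97.
For Grove: gain 41, loss 17 per period, so δ ≥ 41/58.
The tighter constraint is Grove's, so cooperation needs δ ≥ 41/58.

Grove; δ ≥ 41/58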